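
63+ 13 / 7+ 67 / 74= 34065 / 518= 65.76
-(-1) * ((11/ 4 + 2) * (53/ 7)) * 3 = 3021/ 28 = 107.89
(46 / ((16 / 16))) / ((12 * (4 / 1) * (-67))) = -0.01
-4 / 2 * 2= -4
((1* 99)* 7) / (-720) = -77 / 80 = -0.96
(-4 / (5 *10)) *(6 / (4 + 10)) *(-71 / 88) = 213 / 7700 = 0.03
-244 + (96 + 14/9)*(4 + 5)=634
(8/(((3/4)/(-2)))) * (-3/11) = 64/11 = 5.82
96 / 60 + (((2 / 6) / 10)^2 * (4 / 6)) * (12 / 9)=3242 / 2025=1.60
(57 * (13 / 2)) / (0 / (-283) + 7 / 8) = 2964 / 7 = 423.43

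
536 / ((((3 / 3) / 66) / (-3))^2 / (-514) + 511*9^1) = 10800858816 / 92673786743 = 0.12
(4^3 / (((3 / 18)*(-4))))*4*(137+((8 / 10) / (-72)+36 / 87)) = -22951744 / 435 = -52762.63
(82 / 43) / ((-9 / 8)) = -656 / 387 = -1.70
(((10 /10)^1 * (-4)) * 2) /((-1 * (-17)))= -8 /17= -0.47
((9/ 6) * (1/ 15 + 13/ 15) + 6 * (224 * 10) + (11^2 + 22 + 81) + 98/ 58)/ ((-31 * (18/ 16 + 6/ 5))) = -5284608/ 27869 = -189.62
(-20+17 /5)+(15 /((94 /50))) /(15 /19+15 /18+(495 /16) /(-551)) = -22409587 /1947445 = -11.51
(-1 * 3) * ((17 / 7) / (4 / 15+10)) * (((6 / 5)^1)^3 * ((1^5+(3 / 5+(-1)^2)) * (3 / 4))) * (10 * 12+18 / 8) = -78782301 / 269500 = -292.33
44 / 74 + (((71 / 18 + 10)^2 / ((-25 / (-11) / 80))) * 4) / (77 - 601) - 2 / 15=-101660156 / 1963035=-51.79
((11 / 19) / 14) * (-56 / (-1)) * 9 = 396 / 19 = 20.84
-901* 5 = -4505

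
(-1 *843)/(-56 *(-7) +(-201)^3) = 843/8120209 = 0.00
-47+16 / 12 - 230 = -827 / 3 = -275.67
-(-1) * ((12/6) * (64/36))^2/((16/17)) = 1088/81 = 13.43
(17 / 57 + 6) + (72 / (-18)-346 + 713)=369.30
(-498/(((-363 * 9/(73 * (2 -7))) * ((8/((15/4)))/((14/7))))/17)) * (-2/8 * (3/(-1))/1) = -2575075/3872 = -665.05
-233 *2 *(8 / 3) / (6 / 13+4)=-24232 / 87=-278.53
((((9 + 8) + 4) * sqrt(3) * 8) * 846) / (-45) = -15792 * sqrt(3) / 5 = -5470.51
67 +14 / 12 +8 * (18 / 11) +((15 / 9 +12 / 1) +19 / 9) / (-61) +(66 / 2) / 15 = 5024383 / 60390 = 83.20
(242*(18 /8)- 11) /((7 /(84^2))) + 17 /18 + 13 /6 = 4839940 /9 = 537771.11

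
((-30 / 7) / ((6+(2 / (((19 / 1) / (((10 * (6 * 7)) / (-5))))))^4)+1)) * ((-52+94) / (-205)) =4691556 / 32697763343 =0.00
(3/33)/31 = 1/341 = 0.00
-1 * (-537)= 537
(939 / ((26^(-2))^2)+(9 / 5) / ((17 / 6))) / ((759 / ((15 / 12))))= 6078923249 / 8602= 706687.19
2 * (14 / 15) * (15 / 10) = 2.80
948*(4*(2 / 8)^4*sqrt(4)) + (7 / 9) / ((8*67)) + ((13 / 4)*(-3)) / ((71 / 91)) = 17.13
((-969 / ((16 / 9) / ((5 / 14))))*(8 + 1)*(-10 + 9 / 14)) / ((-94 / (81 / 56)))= -252.26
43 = 43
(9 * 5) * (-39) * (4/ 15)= -468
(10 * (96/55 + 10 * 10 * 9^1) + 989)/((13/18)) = 13855.09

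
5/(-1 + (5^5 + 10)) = 5/3134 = 0.00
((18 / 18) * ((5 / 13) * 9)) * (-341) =-15345 / 13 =-1180.38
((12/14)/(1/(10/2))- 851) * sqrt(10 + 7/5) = -5927 * sqrt(285)/35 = -2858.84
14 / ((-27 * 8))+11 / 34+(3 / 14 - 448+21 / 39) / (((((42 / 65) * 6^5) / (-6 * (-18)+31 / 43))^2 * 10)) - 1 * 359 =-261079004618452831 / 727721553936384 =-358.76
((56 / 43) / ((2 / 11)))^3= 29218112 / 79507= 367.49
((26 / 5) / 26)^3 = 1 / 125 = 0.01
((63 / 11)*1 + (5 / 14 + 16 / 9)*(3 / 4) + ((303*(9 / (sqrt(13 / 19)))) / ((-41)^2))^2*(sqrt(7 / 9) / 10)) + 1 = 47098017*sqrt(7) / 367348930 + 15391 / 1848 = 8.67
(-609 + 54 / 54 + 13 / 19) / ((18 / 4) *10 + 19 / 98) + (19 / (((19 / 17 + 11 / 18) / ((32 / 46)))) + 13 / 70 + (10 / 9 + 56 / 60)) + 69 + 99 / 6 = 81.94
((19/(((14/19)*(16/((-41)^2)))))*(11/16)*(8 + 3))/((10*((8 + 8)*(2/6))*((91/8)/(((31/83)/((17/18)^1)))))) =61459035957/4601891840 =13.36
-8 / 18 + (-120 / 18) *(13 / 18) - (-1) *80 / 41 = -3662 / 1107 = -3.31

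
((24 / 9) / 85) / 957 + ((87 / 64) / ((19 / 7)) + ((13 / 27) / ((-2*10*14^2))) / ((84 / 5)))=28675311521 / 57253539420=0.50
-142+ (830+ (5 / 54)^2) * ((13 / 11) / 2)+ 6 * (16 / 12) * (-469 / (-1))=4100.46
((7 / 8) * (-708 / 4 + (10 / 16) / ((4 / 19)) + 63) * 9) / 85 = -13167 / 1280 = -10.29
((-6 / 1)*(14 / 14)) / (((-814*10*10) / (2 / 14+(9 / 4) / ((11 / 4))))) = 3 / 42350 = 0.00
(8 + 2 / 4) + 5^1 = 27 / 2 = 13.50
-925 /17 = -54.41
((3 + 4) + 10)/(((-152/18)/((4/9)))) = -17/19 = -0.89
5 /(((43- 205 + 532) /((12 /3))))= 2 /37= 0.05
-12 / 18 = -2 / 3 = -0.67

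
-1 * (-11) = 11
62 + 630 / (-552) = 5599 / 92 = 60.86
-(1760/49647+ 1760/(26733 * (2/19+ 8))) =-106000/2432703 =-0.04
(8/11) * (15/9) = 40/33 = 1.21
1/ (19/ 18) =18/ 19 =0.95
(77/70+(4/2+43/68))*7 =8883/340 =26.13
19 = 19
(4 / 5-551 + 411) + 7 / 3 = -2053 / 15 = -136.87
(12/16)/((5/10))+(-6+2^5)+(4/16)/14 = 27.52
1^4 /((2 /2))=1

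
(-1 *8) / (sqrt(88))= -2 *sqrt(22) / 11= -0.85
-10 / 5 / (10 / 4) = -4 / 5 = -0.80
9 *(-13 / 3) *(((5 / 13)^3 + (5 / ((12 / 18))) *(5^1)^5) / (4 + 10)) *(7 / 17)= -308953875 / 11492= -26884.26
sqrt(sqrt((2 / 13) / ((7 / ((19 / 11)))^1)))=1001^(3 / 4) * 38^(1 / 4) / 1001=0.44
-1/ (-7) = 1/ 7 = 0.14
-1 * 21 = -21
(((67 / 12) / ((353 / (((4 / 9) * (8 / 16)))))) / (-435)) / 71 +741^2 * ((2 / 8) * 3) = 484890578624071 / 1177459740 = 411810.75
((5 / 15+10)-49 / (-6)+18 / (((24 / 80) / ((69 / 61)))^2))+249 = 3895135 / 7442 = 523.40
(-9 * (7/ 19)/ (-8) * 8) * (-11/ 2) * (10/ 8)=-3465/ 152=-22.80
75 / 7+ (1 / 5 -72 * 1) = -2138 / 35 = -61.09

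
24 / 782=12 / 391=0.03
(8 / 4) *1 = 2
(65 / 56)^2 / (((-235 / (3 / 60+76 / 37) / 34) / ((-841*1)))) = 3762012501 / 10907008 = 344.92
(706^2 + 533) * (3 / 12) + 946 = 502753 / 4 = 125688.25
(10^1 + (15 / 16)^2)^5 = 167542888107990625 / 1099511627776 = 152379.37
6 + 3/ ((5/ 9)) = 11.40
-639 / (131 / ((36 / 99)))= -2556 / 1441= -1.77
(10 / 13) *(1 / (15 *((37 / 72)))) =48 / 481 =0.10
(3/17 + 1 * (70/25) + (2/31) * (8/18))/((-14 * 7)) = -10181/332010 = -0.03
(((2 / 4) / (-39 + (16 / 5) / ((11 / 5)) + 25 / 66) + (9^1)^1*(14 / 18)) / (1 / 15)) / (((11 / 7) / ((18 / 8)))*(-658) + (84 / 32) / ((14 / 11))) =-3365280 / 14691017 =-0.23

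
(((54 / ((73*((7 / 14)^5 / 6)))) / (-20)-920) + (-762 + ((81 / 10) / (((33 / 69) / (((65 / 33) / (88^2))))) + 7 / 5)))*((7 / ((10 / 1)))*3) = -24243055953543 / 6840275200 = -3544.16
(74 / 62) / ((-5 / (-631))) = 23347 / 155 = 150.63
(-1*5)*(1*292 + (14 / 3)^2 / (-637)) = -170800 / 117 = -1459.83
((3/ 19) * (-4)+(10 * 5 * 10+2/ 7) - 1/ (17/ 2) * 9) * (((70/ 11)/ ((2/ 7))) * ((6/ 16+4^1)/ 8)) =31385725/ 5168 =6073.09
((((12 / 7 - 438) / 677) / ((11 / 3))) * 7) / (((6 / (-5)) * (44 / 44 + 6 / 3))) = 2545 / 7447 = 0.34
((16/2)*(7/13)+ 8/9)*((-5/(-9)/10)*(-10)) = -3040/1053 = -2.89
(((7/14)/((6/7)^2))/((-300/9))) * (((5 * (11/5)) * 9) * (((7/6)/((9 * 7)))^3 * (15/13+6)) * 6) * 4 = -16709/7581600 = -0.00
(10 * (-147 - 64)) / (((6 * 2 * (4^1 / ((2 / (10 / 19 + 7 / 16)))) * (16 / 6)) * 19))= -1055 / 586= -1.80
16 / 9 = 1.78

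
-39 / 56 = -0.70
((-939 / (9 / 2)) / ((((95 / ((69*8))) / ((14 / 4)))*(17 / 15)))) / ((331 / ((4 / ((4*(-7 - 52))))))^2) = -0.00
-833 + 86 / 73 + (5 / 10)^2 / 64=-831.82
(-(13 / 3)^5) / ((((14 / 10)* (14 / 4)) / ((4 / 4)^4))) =-3712930 / 11907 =-311.83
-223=-223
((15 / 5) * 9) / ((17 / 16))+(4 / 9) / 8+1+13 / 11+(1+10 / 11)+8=126421 / 3366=37.56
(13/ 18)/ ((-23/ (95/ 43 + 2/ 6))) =-2132/ 26703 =-0.08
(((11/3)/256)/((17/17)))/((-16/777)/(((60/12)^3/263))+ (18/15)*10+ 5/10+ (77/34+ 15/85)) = 6054125/6297142784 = 0.00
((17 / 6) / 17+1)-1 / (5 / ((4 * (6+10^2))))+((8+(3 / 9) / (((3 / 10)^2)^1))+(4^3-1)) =-2411 / 270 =-8.93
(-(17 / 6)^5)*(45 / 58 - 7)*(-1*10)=-11364.95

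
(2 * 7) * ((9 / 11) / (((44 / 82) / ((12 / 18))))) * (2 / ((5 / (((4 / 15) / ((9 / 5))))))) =4592 / 5445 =0.84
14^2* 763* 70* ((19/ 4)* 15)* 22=16409154300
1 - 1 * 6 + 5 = 0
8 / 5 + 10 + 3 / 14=827 / 70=11.81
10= 10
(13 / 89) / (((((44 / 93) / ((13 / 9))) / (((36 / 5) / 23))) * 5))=15717 / 562925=0.03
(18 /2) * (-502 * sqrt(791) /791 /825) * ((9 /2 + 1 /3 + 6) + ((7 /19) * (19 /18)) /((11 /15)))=-7530 * sqrt(791) /95711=-2.21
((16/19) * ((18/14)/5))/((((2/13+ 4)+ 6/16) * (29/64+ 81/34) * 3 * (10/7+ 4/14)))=452608/138038325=0.00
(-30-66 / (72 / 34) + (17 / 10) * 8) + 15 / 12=-2779 / 60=-46.32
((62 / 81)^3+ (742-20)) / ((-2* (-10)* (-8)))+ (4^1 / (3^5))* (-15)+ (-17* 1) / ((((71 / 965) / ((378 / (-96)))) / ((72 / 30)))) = 1315330357373 / 603716976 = 2178.72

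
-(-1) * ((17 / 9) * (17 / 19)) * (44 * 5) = 371.81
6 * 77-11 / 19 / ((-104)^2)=94942837 / 205504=462.00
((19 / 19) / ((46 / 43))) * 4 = 86 / 23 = 3.74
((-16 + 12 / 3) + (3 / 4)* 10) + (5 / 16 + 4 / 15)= -941 / 240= -3.92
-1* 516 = -516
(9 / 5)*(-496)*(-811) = 3620304 / 5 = 724060.80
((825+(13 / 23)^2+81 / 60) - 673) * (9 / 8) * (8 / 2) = 691.51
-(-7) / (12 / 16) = 28 / 3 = 9.33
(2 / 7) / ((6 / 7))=1 / 3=0.33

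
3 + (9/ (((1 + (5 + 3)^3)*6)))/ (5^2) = 25651/ 8550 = 3.00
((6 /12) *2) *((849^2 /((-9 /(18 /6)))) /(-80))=240267 /80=3003.34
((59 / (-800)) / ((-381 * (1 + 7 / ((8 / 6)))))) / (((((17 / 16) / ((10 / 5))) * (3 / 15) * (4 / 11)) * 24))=649 / 19431000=0.00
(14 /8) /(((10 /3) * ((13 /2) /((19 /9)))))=133 /780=0.17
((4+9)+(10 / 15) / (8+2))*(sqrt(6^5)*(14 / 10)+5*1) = 196 / 3+16464*sqrt(6) / 25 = 1678.47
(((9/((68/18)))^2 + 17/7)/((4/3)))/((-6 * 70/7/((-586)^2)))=-5629891571/161840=-34786.77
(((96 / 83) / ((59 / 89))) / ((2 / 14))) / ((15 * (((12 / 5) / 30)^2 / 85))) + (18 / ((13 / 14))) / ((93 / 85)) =21375829580 / 1973491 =10831.48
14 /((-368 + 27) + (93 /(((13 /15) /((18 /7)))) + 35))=-637 /1368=-0.47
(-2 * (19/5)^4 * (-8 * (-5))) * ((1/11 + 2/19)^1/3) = -4499504/4125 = -1090.79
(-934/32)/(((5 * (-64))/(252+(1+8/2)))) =120019/5120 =23.44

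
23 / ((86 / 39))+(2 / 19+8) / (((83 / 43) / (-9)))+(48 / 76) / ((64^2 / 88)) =-237377199 / 8679808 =-27.35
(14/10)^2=49/25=1.96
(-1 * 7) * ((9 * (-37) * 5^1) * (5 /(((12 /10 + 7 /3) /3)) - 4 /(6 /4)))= 975135 /53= 18398.77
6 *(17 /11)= 102 /11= 9.27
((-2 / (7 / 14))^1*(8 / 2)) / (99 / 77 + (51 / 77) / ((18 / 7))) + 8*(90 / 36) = 6868 / 713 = 9.63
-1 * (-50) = 50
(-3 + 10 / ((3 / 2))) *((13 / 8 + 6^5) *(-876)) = -49963463 / 2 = -24981731.50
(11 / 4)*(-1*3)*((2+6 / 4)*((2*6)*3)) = -2079 / 2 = -1039.50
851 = 851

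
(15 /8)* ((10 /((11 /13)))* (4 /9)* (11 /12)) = 325 /36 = 9.03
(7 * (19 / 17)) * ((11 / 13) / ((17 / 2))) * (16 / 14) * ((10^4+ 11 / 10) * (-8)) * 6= -472146048 / 1105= -427281.49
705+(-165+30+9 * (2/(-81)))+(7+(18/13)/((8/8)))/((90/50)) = 22403/39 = 574.44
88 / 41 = 2.15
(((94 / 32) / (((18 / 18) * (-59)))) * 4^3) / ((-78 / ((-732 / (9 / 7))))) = -160552 / 6903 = -23.26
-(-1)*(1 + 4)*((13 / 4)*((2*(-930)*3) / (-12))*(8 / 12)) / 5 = 2015 / 2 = 1007.50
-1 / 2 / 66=-1 / 132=-0.01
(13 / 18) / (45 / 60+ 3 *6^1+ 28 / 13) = 338 / 9783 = 0.03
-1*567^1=-567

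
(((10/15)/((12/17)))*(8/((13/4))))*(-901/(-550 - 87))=245072/74529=3.29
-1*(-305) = 305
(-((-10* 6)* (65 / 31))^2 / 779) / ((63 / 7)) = -1690000 / 748619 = -2.26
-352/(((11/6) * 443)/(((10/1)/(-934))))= 960/206881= 0.00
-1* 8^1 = -8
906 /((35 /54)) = 48924 /35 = 1397.83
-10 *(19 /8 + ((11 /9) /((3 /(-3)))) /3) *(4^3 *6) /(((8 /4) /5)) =-18888.89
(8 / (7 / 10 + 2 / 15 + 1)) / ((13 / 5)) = 240 / 143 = 1.68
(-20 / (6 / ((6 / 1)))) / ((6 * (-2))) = 5 / 3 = 1.67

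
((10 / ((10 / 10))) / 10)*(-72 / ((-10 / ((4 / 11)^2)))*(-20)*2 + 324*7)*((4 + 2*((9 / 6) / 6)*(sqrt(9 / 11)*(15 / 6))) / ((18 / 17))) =1911225*sqrt(11) / 2662 + 1019320 / 121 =10805.36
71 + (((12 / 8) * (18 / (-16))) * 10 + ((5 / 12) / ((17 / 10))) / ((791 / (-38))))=17463853 / 322728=54.11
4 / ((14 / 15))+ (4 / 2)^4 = 142 / 7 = 20.29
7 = 7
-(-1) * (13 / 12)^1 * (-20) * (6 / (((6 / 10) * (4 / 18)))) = -975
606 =606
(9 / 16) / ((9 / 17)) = 17 / 16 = 1.06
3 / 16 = 0.19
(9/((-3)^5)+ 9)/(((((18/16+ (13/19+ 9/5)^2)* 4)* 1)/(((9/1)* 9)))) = 13104300/526793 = 24.88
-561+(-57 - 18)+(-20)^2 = -236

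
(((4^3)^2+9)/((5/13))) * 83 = 885859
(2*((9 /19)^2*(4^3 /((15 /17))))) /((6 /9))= 88128 /1805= 48.82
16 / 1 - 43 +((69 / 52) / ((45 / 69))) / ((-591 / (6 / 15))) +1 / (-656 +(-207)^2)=-437649841597 / 16208440950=-27.00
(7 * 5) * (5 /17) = 175 /17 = 10.29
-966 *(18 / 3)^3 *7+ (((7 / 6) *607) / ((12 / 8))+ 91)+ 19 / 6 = -26280463 / 18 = -1460025.72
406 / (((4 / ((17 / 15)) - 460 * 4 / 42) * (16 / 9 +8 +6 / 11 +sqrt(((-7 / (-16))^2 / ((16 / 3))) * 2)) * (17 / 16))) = -144219930624 / 156834625175 +1528015104 * sqrt(6) / 156834625175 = -0.90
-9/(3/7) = -21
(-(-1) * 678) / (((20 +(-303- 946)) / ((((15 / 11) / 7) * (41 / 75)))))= -0.06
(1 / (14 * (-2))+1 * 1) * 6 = 81 / 14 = 5.79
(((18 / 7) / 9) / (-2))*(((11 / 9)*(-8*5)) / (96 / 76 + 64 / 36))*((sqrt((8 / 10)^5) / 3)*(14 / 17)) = 13376*sqrt(5) / 82875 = 0.36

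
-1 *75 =-75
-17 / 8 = -2.12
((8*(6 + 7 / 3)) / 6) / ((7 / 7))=100 / 9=11.11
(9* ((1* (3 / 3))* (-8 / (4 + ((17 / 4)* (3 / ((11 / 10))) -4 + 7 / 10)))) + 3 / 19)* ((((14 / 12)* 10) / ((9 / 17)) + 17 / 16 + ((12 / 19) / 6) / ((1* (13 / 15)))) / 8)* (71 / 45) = -1073299408183 / 41115185280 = -26.10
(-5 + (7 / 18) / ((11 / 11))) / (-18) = 83 / 324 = 0.26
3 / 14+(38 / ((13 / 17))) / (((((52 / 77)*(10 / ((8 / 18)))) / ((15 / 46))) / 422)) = 73503917 / 163254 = 450.24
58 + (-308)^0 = 59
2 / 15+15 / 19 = 263 / 285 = 0.92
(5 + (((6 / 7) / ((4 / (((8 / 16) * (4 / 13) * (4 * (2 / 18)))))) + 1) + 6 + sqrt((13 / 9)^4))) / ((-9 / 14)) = -207878 / 9477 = -21.94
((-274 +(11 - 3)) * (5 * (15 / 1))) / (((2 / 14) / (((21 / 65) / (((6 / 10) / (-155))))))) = 151520250 / 13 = 11655403.85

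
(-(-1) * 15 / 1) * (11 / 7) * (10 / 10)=165 / 7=23.57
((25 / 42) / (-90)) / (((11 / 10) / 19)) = -0.11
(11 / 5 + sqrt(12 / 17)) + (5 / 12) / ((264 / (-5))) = 2 * sqrt(51) / 17 + 34723 / 15840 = 3.03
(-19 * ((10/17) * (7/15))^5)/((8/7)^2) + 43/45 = 3218671369/3450252510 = 0.93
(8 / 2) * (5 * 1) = 20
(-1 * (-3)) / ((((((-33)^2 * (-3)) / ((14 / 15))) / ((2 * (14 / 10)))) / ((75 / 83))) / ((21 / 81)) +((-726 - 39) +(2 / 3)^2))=-37044 / 75332855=-0.00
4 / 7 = 0.57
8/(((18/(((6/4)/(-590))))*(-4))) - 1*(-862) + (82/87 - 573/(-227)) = 6722896041/7767940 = 865.47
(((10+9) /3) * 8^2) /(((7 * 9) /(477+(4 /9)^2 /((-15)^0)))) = 47002048 /15309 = 3070.22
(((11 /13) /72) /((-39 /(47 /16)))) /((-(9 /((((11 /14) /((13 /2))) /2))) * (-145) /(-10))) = 5687 /13872104064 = 0.00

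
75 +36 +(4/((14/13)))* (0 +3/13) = 783/7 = 111.86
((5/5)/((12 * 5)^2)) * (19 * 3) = 19/1200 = 0.02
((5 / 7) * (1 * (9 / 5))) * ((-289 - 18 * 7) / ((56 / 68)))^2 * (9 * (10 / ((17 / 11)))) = 13043460375 / 686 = 19013790.63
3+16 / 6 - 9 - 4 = -22 / 3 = -7.33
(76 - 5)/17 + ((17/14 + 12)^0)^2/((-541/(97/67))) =2571888/616199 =4.17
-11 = -11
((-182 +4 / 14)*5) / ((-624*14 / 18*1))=2385 / 1274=1.87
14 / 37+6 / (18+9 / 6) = 330 / 481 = 0.69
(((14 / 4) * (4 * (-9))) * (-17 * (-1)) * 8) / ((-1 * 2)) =8568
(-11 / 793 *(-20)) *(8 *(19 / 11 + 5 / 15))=10880 / 2379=4.57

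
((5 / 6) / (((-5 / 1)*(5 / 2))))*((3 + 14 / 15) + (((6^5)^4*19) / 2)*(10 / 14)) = -2605012888544870813 / 1575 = -1653976437171346.55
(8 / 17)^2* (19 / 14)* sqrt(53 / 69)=608* sqrt(3657) / 139587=0.26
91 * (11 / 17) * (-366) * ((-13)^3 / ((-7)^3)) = -138039.12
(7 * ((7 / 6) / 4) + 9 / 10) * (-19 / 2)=-6707 / 240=-27.95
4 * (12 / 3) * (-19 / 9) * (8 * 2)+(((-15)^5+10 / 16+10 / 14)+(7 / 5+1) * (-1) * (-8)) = -1914935161 / 2520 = -759894.91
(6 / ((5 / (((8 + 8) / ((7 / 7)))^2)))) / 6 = 51.20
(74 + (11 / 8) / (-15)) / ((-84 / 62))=-39277 / 720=-54.55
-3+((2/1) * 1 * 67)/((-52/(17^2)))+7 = -740.73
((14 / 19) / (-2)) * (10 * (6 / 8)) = -105 / 38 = -2.76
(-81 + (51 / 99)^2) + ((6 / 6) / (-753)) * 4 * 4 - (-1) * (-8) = -24260440 / 273339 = -88.76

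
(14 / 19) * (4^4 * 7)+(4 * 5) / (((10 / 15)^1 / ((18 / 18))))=25658 / 19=1350.42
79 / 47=1.68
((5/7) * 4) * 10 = 200/7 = 28.57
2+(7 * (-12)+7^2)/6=-23/6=-3.83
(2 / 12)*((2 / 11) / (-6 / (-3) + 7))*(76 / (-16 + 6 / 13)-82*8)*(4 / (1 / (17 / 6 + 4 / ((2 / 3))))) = -2358500 / 29997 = -78.62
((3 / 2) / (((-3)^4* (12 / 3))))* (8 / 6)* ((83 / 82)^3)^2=326940373369 / 49249080770688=0.01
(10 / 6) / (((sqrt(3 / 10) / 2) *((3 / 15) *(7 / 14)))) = 100 *sqrt(30) / 9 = 60.86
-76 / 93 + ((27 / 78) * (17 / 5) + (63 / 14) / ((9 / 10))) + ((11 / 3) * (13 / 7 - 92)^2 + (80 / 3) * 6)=17748437881 / 592410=29959.72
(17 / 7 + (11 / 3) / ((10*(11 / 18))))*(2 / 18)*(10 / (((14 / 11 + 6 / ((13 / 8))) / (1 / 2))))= 7579 / 22365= 0.34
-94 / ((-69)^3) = 94 / 328509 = 0.00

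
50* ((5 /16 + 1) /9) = 175 /24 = 7.29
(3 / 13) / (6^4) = 0.00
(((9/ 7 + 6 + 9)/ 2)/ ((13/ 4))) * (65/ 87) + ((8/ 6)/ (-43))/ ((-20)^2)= 4901797/ 2618700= 1.87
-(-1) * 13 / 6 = 13 / 6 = 2.17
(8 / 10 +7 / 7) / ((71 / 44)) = 396 / 355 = 1.12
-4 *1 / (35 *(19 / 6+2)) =-24 / 1085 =-0.02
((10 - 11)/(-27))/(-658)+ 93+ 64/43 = 72183215/763938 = 94.49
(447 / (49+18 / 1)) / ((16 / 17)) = 7599 / 1072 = 7.09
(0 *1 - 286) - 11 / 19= -5445 / 19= -286.58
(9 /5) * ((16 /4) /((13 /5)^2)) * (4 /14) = 360 /1183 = 0.30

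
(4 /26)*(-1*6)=-12 /13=-0.92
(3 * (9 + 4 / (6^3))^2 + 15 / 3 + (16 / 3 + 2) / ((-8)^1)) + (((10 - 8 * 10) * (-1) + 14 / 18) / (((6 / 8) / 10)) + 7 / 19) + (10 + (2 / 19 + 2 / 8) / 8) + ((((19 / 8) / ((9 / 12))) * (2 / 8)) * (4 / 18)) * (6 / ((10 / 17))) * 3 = 892066621 / 738720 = 1207.58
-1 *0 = 0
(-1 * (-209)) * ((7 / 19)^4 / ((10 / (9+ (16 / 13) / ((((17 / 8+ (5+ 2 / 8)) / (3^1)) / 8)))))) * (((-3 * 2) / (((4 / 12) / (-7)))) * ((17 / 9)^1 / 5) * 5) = 330005445 / 276887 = 1191.84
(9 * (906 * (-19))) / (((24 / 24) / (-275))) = 42604650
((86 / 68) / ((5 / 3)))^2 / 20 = 16641 / 578000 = 0.03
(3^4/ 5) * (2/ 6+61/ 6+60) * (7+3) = 11421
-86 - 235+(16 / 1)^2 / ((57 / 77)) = 24.82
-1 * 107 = -107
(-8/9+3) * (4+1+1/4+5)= 779/36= 21.64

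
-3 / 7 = -0.43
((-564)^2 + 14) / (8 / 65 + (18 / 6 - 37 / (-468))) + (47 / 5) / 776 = 2888184664171 / 29072840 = 99343.05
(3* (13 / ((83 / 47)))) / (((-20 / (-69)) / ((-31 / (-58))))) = 3920787 / 96280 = 40.72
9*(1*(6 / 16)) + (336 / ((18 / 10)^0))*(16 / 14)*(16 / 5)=49287 / 40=1232.18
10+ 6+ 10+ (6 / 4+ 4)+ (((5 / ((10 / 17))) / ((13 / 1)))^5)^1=375683201 / 11881376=31.62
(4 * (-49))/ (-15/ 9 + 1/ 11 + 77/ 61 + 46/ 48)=-3156384/ 10385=-303.94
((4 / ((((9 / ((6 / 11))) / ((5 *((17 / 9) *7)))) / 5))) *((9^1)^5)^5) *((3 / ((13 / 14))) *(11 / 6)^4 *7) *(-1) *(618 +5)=-119037654192732022667857622991075 / 13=-9156742630210155589835202000000.00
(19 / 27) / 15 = 0.05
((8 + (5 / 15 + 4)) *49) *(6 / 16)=1813 / 8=226.62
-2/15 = -0.13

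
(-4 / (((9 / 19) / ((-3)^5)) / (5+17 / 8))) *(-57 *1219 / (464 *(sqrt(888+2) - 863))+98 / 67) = 2031752403 *sqrt(890) / 690319712+1106574251924871 / 46251420704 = 24013.00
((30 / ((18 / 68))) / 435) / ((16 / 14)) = 119 / 522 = 0.23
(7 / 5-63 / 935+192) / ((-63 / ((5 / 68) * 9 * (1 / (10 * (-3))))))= 90383 / 1335180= 0.07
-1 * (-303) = 303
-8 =-8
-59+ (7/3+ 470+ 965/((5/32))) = 19768/3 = 6589.33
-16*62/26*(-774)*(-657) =-252224928/13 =-19401917.54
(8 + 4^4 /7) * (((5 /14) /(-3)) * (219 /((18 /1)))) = -64.56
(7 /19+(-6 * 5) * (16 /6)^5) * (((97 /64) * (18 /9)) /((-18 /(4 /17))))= 603859241 /3767472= 160.28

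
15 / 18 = 5 / 6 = 0.83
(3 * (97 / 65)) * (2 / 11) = 582 / 715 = 0.81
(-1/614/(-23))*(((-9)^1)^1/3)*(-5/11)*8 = 60/77671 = 0.00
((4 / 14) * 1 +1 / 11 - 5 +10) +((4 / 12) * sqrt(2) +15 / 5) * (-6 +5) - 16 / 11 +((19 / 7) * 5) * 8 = 8431 / 77 - sqrt(2) / 3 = 109.02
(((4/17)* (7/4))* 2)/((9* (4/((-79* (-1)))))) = 1.81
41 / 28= 1.46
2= 2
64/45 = 1.42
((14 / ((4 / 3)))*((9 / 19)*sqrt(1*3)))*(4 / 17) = 378*sqrt(3) / 323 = 2.03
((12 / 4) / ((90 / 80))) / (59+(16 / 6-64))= -8 / 7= -1.14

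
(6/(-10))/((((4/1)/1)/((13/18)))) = -13/120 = -0.11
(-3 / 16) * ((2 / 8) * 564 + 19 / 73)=-3867 / 146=-26.49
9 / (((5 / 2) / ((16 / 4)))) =72 / 5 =14.40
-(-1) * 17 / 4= 4.25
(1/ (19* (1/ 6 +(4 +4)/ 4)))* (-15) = -90/ 247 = -0.36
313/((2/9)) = 2817/2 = 1408.50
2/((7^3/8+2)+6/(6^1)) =0.04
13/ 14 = 0.93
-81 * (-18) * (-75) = -109350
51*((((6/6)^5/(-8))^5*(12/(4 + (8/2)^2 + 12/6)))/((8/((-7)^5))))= 2571471/1441792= 1.78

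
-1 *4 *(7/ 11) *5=-140/ 11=-12.73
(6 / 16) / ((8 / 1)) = 3 / 64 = 0.05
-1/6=-0.17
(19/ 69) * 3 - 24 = -533/ 23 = -23.17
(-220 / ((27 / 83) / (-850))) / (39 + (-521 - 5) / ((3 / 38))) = -15521000 / 178839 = -86.79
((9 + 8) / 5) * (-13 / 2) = -221 / 10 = -22.10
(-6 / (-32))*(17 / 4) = 51 / 64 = 0.80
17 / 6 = 2.83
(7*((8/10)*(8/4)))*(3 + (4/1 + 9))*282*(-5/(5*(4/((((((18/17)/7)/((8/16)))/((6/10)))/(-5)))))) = 108288/85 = 1273.98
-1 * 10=-10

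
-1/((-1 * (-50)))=-1/50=-0.02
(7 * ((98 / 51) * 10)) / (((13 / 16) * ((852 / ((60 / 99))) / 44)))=2195200 / 423657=5.18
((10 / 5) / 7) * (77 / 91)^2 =242 / 1183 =0.20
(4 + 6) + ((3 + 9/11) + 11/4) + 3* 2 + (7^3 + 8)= 16437/44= 373.57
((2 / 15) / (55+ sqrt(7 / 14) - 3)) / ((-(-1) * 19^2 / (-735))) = -10192 / 1951927+ 98 * sqrt(2) / 1951927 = -0.01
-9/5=-1.80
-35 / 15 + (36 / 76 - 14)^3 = -50971792 / 20577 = -2477.12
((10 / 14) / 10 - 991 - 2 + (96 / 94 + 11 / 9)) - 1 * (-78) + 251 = -3918499 / 5922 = -661.69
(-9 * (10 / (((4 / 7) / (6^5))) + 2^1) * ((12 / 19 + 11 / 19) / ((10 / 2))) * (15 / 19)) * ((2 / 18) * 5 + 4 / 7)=-666665718 / 2527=-263817.06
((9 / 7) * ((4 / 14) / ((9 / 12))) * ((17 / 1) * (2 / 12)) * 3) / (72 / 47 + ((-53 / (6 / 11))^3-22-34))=-0.00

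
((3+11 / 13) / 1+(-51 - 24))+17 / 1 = -704 / 13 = -54.15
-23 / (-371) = 23 / 371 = 0.06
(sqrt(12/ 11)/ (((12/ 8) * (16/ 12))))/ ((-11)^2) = sqrt(33)/ 1331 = 0.00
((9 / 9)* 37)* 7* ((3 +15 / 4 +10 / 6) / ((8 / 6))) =26159 / 16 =1634.94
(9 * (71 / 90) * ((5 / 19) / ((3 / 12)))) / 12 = 71 / 114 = 0.62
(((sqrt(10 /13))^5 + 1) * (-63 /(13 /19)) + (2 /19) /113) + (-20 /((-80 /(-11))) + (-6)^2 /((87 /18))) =-135.16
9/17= 0.53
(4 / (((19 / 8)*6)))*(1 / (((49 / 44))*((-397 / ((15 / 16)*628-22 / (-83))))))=-34417328 / 92032143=-0.37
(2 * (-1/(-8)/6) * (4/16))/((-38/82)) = -0.02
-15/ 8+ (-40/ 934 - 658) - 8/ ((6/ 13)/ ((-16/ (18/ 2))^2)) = -648838711/ 907848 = -714.70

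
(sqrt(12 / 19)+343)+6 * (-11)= 2 * sqrt(57) / 19+277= 277.79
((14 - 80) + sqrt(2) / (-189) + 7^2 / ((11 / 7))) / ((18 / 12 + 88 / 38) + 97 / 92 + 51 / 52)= -2175823 / 365629 - 5681 * sqrt(2) / 6282171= -5.95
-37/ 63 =-0.59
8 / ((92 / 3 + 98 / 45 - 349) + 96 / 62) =-11160 / 438877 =-0.03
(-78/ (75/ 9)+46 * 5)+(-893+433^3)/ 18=1014822694/ 225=4510323.08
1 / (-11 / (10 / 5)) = -2 / 11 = -0.18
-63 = -63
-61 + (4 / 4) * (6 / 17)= -1031 / 17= -60.65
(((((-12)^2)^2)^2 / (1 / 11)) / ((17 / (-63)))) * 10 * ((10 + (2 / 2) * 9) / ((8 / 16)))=-113231379824640 / 17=-6660669401449.41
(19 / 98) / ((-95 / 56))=-0.11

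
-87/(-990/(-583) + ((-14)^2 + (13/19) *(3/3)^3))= -87609/199771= -0.44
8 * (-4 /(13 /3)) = -96 /13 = -7.38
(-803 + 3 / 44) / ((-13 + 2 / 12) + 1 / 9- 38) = 317961 / 20086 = 15.83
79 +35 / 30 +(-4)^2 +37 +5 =829 / 6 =138.17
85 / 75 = 17 / 15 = 1.13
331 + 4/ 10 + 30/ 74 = 61384/ 185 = 331.81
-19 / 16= -1.19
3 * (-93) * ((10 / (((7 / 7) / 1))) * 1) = -2790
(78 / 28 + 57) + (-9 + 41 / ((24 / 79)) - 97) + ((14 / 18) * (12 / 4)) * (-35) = 1189 / 168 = 7.08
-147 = -147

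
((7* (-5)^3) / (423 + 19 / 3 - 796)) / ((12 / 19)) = 665 / 176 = 3.78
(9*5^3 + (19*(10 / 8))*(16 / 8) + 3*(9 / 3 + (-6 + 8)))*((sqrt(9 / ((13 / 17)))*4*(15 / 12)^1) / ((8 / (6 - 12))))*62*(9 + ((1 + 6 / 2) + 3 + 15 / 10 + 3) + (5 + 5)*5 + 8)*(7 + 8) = -7802409375*sqrt(221) / 104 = -1115299559.26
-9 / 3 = -3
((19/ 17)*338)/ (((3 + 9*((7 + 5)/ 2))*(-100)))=-169/ 2550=-0.07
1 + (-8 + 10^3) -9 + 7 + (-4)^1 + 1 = 988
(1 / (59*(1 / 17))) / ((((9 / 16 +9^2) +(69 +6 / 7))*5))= 1904 / 5002905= 0.00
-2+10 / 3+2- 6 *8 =-134 / 3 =-44.67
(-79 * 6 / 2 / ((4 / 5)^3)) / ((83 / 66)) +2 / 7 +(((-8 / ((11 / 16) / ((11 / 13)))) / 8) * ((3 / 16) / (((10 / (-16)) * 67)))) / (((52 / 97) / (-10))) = -367.90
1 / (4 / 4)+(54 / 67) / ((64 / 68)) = 995 / 536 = 1.86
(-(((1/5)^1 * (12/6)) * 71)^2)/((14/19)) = -191558/175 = -1094.62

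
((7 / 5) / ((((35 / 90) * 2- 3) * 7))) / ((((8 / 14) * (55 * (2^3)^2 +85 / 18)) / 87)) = -49329 / 12689000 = -0.00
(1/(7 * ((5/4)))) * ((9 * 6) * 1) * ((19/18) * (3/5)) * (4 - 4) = 0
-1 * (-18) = 18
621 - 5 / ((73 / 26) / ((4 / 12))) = 135869 / 219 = 620.41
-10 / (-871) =0.01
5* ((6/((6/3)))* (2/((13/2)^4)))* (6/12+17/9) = 3440/85683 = 0.04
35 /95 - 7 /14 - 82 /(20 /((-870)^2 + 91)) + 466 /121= -35676564577 /11495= -3103659.38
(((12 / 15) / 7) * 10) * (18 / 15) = 48 / 35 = 1.37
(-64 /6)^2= 1024 /9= 113.78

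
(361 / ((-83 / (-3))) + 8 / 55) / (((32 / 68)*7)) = 1023893 / 255640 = 4.01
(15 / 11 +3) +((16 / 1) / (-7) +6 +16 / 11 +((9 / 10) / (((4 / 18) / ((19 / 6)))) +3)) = 78101 / 3080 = 25.36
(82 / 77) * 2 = 164 / 77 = 2.13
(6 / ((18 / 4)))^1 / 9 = 4 / 27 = 0.15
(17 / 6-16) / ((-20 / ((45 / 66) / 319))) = 79 / 56144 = 0.00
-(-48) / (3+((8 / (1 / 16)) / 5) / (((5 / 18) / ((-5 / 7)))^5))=-1344560 / 80537533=-0.02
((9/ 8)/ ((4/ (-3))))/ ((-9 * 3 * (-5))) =-1/ 160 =-0.01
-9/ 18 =-1/ 2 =-0.50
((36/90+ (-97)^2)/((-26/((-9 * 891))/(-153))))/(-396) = 44850267/40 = 1121256.68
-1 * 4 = -4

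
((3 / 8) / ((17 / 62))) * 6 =8.21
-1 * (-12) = 12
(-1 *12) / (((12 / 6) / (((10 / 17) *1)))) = -60 / 17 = -3.53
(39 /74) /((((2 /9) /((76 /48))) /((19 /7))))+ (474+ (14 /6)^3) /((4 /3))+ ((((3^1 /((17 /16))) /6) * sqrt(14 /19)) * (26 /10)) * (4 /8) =52 * sqrt(266) /1615+ 13994209 /37296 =375.75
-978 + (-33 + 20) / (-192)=-187763 / 192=-977.93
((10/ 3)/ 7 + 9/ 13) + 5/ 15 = 1.50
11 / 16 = 0.69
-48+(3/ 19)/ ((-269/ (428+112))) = -246948/ 5111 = -48.32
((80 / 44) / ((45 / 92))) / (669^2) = 368 / 44308539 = 0.00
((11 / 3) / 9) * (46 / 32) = 253 / 432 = 0.59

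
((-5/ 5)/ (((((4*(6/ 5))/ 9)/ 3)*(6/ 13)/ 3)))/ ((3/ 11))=-2145/ 16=-134.06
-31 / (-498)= 31 / 498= 0.06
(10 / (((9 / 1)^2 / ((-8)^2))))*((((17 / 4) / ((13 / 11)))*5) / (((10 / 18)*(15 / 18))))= 11968 / 39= 306.87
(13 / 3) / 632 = 13 / 1896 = 0.01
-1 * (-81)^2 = -6561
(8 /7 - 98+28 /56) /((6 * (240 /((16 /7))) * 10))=-1349 /88200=-0.02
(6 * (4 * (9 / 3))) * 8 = 576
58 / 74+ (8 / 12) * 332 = 24655 / 111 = 222.12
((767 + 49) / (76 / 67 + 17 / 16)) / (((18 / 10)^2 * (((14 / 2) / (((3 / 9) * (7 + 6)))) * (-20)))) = -947648 / 267057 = -3.55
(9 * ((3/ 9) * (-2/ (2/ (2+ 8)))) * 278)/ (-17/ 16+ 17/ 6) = -80064/ 17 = -4709.65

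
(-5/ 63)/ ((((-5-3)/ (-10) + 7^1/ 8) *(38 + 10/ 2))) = -200/ 181503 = -0.00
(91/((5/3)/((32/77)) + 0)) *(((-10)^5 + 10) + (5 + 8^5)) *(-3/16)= 15728778/55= 285977.78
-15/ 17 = -0.88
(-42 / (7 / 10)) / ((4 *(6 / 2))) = -5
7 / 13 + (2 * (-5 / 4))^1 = -51 / 26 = -1.96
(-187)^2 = 34969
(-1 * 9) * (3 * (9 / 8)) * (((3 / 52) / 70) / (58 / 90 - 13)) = 6561 / 3238144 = 0.00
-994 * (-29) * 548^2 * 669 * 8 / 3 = 15443308577536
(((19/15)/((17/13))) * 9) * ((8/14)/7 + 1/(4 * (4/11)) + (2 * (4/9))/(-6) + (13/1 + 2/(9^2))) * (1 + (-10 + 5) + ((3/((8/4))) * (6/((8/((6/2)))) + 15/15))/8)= -1327042327/3290112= -403.34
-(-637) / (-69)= -637 / 69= -9.23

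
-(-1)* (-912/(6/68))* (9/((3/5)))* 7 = -1085280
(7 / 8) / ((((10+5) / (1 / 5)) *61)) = 0.00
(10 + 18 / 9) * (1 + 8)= 108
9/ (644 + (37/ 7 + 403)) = 0.01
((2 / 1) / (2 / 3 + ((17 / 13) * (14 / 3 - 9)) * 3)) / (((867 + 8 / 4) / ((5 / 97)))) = -30 / 4130357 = -0.00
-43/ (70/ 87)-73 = -8851/ 70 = -126.44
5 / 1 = 5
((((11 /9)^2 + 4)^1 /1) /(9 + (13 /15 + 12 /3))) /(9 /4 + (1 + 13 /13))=2225 /23868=0.09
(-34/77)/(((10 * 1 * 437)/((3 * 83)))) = -4233/168245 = -0.03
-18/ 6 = -3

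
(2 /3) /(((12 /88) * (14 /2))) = 44 /63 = 0.70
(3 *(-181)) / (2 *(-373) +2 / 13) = 2353 / 3232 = 0.73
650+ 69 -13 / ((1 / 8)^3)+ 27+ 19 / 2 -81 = -11963 / 2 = -5981.50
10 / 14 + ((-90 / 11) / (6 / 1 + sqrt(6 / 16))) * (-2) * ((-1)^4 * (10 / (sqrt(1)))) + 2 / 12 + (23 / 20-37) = -650383 / 87780-240 * sqrt(6) / 209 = -10.22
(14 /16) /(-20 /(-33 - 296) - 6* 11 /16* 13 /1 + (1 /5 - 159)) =-11515 /2794713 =-0.00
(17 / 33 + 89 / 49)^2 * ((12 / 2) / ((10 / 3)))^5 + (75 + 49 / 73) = 472897194248 / 2651004125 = 178.38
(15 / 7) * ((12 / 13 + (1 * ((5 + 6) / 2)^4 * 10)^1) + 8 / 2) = 14282655 / 728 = 19619.03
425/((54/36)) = 850/3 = 283.33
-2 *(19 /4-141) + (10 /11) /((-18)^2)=242800 /891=272.50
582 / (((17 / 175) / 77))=7842450 / 17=461320.59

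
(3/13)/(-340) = -3/4420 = -0.00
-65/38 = -1.71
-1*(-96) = 96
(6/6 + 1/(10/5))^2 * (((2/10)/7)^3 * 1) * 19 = 0.00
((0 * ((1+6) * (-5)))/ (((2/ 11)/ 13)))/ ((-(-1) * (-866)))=0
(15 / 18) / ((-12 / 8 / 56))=-280 / 9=-31.11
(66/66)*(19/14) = 19/14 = 1.36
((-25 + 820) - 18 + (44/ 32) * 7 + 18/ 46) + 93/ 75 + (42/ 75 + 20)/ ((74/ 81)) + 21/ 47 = 6489177097/ 7999400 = 811.21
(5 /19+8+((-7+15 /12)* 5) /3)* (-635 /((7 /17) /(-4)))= -8143.60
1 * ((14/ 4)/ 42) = 0.08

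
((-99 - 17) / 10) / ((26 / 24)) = -10.71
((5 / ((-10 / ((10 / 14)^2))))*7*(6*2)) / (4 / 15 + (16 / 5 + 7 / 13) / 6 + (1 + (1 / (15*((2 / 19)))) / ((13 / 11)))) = -29250 / 3311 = -8.83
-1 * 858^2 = -736164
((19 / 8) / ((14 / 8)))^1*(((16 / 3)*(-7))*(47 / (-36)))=66.15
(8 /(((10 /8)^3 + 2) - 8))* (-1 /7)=512 /1813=0.28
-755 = -755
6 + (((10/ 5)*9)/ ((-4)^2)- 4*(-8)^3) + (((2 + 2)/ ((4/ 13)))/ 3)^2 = 2073.90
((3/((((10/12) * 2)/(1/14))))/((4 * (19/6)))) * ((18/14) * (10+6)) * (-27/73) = -26244/339815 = -0.08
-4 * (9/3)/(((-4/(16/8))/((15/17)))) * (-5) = -450/17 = -26.47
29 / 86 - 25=-2121 / 86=-24.66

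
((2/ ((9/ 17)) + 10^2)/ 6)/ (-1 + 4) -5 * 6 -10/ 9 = -2053/ 81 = -25.35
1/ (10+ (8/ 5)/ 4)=5/ 52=0.10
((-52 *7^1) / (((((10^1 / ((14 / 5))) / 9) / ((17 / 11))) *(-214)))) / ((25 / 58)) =11305476 / 735625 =15.37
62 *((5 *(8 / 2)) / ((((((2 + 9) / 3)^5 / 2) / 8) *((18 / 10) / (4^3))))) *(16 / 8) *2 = 685670400 / 161051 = 4257.47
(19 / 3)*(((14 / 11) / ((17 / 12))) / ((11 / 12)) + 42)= 559930 / 2057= 272.21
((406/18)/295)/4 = 203/10620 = 0.02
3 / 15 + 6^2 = 181 / 5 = 36.20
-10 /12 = -5 /6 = -0.83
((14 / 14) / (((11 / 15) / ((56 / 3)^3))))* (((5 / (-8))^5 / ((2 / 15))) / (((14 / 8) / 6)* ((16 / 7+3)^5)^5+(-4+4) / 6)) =-5133778309651115635901796875 / 282199194308091055479177114974610765234032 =-0.00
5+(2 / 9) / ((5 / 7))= 239 / 45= 5.31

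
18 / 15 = 6 / 5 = 1.20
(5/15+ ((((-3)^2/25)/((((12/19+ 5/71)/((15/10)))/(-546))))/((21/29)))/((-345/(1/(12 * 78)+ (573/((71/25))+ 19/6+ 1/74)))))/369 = 833795050999/892127979000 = 0.93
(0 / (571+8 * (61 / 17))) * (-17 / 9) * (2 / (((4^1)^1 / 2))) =0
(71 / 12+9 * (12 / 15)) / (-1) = -787 / 60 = -13.12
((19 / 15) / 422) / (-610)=-19 / 3861300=-0.00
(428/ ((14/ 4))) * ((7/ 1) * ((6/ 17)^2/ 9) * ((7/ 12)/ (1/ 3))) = 5992/ 289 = 20.73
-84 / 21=-4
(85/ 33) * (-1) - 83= -2824/ 33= -85.58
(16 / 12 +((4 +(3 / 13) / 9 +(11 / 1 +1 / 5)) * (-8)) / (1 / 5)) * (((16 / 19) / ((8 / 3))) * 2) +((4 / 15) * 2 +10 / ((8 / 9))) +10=-5365171 / 14820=-362.02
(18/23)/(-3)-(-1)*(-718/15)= -16604/345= -48.13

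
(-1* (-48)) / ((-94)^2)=12 / 2209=0.01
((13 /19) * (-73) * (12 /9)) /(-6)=1898 /171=11.10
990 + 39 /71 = 70329 /71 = 990.55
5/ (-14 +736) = 5/ 722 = 0.01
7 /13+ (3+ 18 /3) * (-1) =-8.46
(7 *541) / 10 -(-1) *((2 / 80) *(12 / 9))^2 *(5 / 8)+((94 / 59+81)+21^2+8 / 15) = 902.83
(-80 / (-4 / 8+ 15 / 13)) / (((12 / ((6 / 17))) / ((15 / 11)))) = -15600 / 3179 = -4.91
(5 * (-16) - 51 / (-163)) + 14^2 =18959 / 163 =116.31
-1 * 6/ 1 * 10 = -60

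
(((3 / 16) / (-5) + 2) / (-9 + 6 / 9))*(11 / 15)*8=-1.38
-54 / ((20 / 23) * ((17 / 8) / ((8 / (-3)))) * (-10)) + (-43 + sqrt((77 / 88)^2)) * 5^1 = -218.42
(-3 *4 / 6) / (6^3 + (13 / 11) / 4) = -88 / 9517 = -0.01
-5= -5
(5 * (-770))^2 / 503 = 14822500 / 503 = 29468.19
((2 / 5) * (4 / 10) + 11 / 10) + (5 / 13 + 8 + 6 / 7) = 47783 / 4550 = 10.50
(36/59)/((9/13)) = 52/59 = 0.88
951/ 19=50.05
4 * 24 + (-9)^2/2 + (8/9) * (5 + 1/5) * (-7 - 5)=81.03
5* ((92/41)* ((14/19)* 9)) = 57960/779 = 74.40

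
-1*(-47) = 47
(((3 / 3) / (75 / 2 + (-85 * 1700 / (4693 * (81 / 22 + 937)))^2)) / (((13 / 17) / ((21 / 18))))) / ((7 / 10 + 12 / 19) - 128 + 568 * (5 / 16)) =65621955994617113 / 81992492396108958345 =0.00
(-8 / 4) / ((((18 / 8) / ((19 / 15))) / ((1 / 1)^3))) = -152 / 135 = -1.13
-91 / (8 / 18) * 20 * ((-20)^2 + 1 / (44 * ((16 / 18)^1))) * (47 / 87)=-9033601395 / 10208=-884953.11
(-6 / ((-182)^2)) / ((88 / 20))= -15 / 364364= -0.00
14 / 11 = 1.27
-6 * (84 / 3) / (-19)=168 / 19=8.84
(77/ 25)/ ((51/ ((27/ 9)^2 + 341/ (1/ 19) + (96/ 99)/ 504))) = 13488556/ 34425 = 391.82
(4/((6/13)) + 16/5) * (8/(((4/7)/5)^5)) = 934889375/192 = 4869215.49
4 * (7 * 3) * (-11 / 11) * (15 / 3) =-420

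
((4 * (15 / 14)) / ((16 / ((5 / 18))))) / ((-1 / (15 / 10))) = -25 / 224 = -0.11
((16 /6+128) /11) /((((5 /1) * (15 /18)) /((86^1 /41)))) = 67424 /11275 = 5.98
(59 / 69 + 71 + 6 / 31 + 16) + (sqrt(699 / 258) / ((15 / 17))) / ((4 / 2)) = 17 * sqrt(20038) / 2580 + 188336 / 2139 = 88.98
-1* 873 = -873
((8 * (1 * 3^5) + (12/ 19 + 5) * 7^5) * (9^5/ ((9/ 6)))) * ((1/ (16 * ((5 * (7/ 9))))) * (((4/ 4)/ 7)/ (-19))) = -65023046379/ 141512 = -459487.86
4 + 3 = 7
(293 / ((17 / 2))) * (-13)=-448.12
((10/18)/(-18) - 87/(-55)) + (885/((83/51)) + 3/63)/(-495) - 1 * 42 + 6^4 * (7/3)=15439290551/5176710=2982.45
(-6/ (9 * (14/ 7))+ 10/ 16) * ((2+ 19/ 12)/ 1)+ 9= 2893/ 288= 10.05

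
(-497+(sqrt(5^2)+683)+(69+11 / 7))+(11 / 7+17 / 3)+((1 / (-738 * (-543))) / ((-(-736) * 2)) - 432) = -673840098425 / 4129163136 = -163.19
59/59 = 1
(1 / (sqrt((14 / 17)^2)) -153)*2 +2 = -2111 / 7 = -301.57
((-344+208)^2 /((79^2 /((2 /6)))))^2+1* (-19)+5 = -4565608190 /350550729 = -13.02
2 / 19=0.11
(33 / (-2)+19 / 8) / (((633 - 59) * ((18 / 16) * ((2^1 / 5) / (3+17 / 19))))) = -0.21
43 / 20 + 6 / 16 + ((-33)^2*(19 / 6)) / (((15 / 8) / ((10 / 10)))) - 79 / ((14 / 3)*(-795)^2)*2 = 21728302573 / 11797800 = 1841.72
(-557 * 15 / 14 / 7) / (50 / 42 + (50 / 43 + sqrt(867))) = 134724375 / 578483276- 139035555 * sqrt(3) / 82640468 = -2.68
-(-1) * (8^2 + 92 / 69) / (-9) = -196 / 27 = -7.26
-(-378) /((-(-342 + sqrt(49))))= 378 /335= 1.13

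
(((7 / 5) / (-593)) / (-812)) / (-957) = -1 / 329150580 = -0.00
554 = 554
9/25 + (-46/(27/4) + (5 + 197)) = 131993/675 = 195.55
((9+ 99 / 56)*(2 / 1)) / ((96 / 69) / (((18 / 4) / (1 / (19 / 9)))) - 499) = -263511 / 6103972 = -0.04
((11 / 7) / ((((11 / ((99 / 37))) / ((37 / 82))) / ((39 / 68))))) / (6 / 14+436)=297 / 1310360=0.00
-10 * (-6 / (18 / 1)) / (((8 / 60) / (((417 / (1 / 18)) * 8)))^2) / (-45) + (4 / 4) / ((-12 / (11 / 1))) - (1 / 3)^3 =-1622593036903 / 108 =-15024009600.95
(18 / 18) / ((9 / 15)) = 5 / 3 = 1.67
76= 76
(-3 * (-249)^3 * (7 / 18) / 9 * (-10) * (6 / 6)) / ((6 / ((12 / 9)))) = -40025090 / 9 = -4447232.22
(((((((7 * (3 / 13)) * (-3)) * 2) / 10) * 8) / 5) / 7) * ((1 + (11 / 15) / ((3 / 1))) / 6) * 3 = -224 / 1625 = -0.14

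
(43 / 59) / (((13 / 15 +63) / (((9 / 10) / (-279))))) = -129 / 3504364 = -0.00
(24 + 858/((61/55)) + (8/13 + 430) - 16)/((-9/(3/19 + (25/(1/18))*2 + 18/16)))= -10974349795/90402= -121394.99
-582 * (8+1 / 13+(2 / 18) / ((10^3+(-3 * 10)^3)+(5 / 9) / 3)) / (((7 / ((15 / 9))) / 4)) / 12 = -4766543528 / 12776309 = -373.08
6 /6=1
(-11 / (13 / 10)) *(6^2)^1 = -3960 / 13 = -304.62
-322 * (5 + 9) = -4508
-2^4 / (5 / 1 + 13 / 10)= -160 / 63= -2.54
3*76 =228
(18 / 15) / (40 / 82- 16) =-41 / 530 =-0.08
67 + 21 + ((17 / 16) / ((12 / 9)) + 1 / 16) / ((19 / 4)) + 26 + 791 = 275175 / 304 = 905.18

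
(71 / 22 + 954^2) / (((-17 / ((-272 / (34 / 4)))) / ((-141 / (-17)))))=45171037488 / 3179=14209197.07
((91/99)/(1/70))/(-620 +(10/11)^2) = -7007/67428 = -0.10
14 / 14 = 1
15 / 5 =3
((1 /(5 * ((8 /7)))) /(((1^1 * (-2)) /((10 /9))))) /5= -7 /360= -0.02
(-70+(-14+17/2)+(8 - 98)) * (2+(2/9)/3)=-9268/27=-343.26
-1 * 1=-1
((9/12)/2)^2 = 9/64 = 0.14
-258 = -258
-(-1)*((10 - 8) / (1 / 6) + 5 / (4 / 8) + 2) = 24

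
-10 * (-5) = 50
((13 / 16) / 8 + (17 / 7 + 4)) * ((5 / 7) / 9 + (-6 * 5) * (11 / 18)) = -3364325 / 28224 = -119.20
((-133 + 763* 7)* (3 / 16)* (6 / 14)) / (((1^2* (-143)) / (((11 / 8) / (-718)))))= 837 / 149344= 0.01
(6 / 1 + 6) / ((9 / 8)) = 32 / 3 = 10.67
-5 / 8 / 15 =-1 / 24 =-0.04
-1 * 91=-91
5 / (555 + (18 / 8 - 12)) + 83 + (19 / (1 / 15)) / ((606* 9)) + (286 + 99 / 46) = 5642219897 / 15199389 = 371.21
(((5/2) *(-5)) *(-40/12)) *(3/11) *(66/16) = 375/8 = 46.88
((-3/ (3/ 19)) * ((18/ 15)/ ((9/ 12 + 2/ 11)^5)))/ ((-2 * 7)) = 9400224768/ 4054967035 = 2.32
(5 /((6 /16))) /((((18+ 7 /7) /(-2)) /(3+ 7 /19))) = -5120 /1083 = -4.73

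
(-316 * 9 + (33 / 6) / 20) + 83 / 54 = -3069563 / 1080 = -2842.19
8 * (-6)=-48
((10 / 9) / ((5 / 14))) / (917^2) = 0.00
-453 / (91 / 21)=-1359 / 13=-104.54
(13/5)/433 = 13/2165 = 0.01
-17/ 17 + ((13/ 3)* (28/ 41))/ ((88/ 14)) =-716/ 1353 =-0.53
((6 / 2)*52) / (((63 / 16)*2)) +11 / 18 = 2573 / 126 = 20.42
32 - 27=5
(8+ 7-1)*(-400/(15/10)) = -11200/3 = -3733.33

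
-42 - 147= -189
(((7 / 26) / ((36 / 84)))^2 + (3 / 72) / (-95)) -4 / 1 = -4168157 / 1155960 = -3.61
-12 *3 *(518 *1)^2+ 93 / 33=-9659661.18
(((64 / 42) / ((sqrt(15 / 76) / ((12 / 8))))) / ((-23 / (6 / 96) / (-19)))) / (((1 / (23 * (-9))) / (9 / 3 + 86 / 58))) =-246.49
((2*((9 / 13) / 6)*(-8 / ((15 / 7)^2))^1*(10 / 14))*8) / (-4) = 112 / 195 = 0.57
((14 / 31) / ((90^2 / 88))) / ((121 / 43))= 1204 / 690525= 0.00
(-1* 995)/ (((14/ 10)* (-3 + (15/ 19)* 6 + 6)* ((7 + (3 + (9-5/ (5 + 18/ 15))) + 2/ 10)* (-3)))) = 1.66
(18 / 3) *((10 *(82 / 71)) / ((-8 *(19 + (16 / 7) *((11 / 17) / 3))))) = -219555 / 494089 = -0.44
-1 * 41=-41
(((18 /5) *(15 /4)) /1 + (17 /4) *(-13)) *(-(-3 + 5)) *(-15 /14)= -89.46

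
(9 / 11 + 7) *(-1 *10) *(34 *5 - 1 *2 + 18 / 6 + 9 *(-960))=7283340 / 11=662121.82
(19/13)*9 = 171/13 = 13.15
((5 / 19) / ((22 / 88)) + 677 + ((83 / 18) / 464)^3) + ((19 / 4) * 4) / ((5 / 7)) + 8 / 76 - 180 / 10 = 38010074734910101 / 55347124469760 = 686.76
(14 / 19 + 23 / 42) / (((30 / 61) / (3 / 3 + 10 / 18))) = 12505 / 3078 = 4.06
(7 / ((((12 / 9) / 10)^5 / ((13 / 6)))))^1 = 23034375 / 64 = 359912.11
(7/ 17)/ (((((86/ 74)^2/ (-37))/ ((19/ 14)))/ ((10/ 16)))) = -4812035/ 502928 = -9.57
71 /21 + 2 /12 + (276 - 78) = 8465 /42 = 201.55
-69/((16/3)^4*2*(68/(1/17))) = -5589/151519232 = -0.00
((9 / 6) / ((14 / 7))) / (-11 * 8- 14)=-1 / 136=-0.01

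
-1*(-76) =76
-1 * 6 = -6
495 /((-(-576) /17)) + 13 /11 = 11117 /704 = 15.79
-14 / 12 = -7 / 6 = -1.17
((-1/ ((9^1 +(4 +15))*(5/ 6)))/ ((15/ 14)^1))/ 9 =-1/ 225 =-0.00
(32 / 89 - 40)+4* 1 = -3172 / 89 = -35.64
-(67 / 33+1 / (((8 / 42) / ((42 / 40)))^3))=-2864585993 / 16896000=-169.54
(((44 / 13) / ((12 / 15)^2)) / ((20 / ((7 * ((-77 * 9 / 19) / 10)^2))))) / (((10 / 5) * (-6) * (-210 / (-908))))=-133242417 / 15017600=-8.87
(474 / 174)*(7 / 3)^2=3871 / 261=14.83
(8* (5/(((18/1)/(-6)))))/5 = -8/3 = -2.67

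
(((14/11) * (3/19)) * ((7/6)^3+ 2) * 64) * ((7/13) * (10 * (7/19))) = 42532000/464607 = 91.54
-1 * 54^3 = -157464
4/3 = 1.33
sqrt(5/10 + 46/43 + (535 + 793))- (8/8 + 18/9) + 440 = sqrt(9833498)/86 + 437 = 473.46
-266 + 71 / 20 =-5249 / 20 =-262.45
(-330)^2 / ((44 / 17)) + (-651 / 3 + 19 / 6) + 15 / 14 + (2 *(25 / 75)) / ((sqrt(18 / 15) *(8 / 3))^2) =56262953 / 1344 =41862.32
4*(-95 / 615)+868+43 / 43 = 106811 / 123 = 868.38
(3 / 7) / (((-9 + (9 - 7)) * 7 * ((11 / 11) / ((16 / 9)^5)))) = -1048576 / 6751269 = -0.16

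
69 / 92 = 3 / 4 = 0.75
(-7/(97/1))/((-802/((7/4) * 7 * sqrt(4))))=343/155588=0.00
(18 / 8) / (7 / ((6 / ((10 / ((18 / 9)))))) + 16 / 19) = 513 / 1522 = 0.34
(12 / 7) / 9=4 / 21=0.19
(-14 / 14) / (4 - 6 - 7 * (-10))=-1 / 68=-0.01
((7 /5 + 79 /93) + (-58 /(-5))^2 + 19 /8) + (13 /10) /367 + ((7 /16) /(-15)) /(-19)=12035051387 /86465200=139.19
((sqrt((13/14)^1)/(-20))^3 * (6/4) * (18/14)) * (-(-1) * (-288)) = 3159 * sqrt(182)/686000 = 0.06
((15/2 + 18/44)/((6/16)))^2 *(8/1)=430592/121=3558.61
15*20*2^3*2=4800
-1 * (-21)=21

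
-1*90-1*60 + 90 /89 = -13260 /89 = -148.99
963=963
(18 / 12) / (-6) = -1 / 4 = -0.25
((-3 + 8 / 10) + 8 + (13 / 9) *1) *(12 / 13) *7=46.81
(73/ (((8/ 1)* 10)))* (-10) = -73/ 8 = -9.12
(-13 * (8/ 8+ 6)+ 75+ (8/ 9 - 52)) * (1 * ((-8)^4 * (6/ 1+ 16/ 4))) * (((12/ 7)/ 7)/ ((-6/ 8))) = 395837440/ 441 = 897590.57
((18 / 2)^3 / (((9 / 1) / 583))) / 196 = 47223 / 196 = 240.93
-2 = -2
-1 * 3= -3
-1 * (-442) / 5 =442 / 5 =88.40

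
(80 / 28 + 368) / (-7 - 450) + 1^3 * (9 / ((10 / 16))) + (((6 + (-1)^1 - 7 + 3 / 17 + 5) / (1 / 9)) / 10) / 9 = 3781289 / 271915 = 13.91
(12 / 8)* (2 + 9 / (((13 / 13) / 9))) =124.50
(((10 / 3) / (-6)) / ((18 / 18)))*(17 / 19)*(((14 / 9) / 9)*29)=-2.49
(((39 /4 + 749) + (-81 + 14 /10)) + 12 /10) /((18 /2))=13607 /180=75.59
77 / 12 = 6.42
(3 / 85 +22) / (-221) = -1873 / 18785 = -0.10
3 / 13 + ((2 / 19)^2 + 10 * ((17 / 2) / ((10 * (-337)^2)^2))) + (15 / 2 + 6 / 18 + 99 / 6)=24.58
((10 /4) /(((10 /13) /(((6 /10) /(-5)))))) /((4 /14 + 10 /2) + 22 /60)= -819 /11870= -0.07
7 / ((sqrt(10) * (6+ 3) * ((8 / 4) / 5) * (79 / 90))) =35 * sqrt(10) / 158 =0.70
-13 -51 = -64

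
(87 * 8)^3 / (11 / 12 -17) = -4045842432 / 193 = -20962914.16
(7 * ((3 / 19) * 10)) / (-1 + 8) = 30 / 19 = 1.58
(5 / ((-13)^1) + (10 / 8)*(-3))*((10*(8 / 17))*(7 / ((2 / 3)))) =-45150 / 221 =-204.30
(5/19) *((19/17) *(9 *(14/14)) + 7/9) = 8290/2907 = 2.85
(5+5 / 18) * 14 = 73.89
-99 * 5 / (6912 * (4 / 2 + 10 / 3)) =-55 / 4096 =-0.01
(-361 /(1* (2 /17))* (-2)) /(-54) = -6137 /54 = -113.65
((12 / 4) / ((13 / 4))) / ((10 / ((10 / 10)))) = 6 / 65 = 0.09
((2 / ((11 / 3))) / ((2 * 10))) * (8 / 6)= 2 / 55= 0.04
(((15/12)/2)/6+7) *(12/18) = 341/72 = 4.74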